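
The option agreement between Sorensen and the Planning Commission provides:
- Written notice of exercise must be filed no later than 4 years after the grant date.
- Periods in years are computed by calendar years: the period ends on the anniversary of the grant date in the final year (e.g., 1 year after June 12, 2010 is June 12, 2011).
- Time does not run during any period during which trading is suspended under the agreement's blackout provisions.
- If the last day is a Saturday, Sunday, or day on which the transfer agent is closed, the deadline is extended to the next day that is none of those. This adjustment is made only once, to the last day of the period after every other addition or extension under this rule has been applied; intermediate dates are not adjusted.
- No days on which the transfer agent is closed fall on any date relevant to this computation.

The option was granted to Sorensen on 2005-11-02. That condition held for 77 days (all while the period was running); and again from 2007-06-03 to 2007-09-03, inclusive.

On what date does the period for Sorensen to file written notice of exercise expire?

4 years after 2005-11-02 is November 2, 2009.
Tolling adds 77 days: November 2, 2009 + 77 days = January 18, 2010.
From June 3, 2007 through September 3, 2007 inclusive is 93 days; tolling adds 93 days: January 18, 2010 + 93 days = April 21, 2010.
April 21, 2010 is a Wednesday and not a day on which the transfer agent is closed, so no extension applies.

April 21, 2010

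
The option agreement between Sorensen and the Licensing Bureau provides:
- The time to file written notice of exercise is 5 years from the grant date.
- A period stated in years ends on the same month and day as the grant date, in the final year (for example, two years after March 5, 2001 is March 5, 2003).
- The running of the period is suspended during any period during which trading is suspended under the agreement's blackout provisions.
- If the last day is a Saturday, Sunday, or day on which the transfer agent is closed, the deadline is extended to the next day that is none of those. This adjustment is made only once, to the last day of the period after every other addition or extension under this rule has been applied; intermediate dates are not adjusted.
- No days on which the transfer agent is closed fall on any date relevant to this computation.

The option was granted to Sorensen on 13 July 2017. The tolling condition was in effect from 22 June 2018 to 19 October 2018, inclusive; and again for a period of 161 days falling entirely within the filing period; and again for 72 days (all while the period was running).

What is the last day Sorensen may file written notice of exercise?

5 years after 13 July 2017 is July 13, 2022.
From June 22, 2018 through October 19, 2018 inclusive is 120 days; tolling adds 120 days: July 13, 2022 + 120 days = November 10, 2022.
Tolling adds 161 days: November 10, 2022 + 161 days = April 20, 2023.
Tolling adds 72 days: April 20, 2023 + 72 days = July 1, 2023.
July 1, 2023 is Saturday; July 2, 2023 is Sunday. The next qualifying day is July 3, 2023.

July 3, 2023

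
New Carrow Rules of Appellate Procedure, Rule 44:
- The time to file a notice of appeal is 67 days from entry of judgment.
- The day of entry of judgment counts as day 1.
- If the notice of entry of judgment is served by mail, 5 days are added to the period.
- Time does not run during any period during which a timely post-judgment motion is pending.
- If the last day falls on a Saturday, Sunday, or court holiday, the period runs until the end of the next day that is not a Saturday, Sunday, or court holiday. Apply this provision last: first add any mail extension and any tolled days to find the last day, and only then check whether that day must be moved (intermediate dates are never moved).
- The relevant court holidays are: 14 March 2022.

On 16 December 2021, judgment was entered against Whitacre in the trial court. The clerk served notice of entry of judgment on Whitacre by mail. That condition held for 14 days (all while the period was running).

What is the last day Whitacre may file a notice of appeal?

Counting 16 December 2021 as day 1, day 67 is February 20, 2022.
Service was by mail, adding 5 days: February 20, 2022 + 5 days = February 25, 2022.
Tolling adds 14 days: February 25, 2022 + 14 days = March 11, 2022.
March 11, 2022 is a Friday and not a court holiday, so no extension applies.

March 11, 2022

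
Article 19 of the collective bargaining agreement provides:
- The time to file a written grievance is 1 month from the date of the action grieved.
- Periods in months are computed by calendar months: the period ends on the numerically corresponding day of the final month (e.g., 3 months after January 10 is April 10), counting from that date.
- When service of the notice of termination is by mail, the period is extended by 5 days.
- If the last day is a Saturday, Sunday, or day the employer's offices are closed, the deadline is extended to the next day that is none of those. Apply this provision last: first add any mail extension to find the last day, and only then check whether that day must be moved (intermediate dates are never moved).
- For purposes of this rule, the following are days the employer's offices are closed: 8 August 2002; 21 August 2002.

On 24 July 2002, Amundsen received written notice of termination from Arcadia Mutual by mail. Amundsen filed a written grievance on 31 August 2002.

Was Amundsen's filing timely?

No

1 month after 24 July 2002 is August 24, 2002.
Service was by mail, adding 5 days: August 24, 2002 + 5 days = August 29, 2002.
August 29, 2002 is a Thursday and not a day the employer's offices are closed, so no extension applies.
The deadline is August 29, 2002; the filing on August 31, 2002 is after that date.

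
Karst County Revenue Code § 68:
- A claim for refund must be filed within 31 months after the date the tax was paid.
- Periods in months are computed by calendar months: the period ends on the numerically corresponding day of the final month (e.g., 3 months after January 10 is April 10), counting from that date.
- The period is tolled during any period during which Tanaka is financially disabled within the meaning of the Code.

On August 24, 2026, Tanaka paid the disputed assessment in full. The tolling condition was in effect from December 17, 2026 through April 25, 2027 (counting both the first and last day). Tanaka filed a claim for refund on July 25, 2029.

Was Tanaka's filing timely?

Yes

31 months after August 24, 2026 is March 24, 2029.
From December 17, 2026 through April 25, 2027 inclusive is 130 days; tolling adds 130 days: March 24, 2029 + 130 days = August 1, 2029.
The deadline is August 1, 2029; the filing on July 25, 2029 is on or before that date.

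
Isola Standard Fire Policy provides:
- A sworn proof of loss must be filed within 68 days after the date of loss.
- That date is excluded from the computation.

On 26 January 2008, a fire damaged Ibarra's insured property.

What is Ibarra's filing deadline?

68 days after 26 January 2008 is April 3, 2008.

April 3, 2008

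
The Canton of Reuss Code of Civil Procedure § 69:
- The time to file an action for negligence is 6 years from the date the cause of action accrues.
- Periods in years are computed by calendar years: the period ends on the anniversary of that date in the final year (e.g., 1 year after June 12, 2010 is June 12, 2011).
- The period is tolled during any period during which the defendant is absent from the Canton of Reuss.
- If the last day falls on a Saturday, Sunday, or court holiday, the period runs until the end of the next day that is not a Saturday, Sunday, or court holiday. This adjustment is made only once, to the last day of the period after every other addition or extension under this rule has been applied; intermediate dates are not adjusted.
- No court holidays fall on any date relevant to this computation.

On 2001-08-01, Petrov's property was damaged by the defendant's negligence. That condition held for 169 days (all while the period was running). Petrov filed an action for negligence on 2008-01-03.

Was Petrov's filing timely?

6 years after 2001-08-01 is August 1, 2007.
Tolling adds 169 days: August 1, 2007 + 169 days = January 17, 2008.
January 17, 2008 is a Thursday and not a court holiday, so no extension applies.
The deadline is January 17, 2008; the filing on January 3, 2008 is on or before that date.

Yes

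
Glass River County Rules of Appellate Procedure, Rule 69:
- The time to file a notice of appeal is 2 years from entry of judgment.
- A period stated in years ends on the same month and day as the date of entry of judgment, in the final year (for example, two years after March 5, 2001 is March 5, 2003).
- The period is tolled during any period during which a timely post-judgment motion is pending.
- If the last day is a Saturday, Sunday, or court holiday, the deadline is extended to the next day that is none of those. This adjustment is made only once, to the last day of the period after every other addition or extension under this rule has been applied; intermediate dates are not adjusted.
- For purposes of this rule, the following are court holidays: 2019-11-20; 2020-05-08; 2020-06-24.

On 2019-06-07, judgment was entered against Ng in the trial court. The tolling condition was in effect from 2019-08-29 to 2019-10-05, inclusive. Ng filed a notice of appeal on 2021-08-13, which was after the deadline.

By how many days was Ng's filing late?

2 years after 2019-06-07 is June 7, 2021.
From August 29, 2019 through October 5, 2019 inclusive is 38 days; tolling adds 38 days: June 7, 2021 + 38 days = July 15, 2021.
July 15, 2021 is a Thursday and not a court holiday, so no extension applies.
The deadline is July 15, 2021; from July 15, 2021 to August 13, 2021 is 29 days.

29 days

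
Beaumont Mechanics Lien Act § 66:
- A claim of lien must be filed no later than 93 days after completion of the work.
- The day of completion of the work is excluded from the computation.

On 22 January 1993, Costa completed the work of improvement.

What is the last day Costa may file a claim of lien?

April 25, 1993

93 days after 22 January 1993 is April 25, 1993.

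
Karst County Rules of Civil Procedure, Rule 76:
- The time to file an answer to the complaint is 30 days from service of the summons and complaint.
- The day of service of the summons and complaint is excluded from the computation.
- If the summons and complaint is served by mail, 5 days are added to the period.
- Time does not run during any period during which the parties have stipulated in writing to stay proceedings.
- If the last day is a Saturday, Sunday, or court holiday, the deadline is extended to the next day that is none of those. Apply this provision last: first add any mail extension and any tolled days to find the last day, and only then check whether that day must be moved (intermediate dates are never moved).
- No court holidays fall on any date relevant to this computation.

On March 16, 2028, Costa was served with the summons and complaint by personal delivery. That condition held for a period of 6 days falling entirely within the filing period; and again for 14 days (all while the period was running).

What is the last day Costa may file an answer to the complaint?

30 days after March 16, 2028 is April 15, 2028.
Service was not by mail, so no mail extension applies.
Tolling adds 6 days: April 15, 2028 + 6 days = April 21, 2028.
Tolling adds 14 days: April 21, 2028 + 14 days = May 5, 2028.
May 5, 2028 is a Friday and not a court holiday, so no extension applies.

May 5, 2028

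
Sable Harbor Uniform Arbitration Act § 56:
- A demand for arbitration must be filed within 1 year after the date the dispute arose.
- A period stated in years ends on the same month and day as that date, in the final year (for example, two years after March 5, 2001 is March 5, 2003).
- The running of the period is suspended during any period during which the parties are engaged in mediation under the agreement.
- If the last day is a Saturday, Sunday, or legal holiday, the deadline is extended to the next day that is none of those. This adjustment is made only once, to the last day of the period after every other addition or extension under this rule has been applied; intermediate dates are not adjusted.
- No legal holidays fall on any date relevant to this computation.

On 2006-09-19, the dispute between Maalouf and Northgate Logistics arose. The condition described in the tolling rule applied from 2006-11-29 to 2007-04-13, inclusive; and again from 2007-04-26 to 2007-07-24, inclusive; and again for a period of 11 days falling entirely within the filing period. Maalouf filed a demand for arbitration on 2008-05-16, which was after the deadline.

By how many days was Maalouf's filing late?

3 days

1 year after 2006-09-19 is September 19, 2007.
From November 29, 2006 through April 13, 2007 inclusive is 136 days; tolling adds 136 days: September 19, 2007 + 136 days = February 2, 2008.
From April 26, 2007 through July 24, 2007 inclusive is 90 days; tolling adds 90 days: February 2, 2008 + 90 days = May 2, 2008.
Tolling adds 11 days: May 2, 2008 + 11 days = May 13, 2008.
May 13, 2008 is a Tuesday and not a legal holiday, so no extension applies.
The deadline is May 13, 2008; from May 13, 2008 to May 16, 2008 is 3 days.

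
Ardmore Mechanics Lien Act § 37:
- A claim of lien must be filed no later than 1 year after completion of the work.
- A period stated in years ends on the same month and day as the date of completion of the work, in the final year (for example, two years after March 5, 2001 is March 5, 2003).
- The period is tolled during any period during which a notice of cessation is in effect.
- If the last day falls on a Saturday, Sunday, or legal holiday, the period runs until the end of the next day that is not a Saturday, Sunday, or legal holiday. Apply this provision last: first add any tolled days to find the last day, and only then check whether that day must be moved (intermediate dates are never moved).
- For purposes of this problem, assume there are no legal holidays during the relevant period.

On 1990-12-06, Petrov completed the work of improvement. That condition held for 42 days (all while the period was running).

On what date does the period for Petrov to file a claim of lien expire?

January 17, 1992

1 year after 1990-12-06 is December 6, 1991.
Tolling adds 42 days: December 6, 1991 + 42 days = January 17, 1992.
January 17, 1992 is a Friday and not a legal holiday, so no extension applies.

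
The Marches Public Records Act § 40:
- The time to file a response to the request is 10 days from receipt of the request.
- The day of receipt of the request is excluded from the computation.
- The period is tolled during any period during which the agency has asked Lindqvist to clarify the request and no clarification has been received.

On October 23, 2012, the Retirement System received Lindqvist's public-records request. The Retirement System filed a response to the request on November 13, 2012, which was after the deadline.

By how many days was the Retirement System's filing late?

11 days

10 days after October 23, 2012 is November 2, 2012.
The deadline is November 2, 2012; from November 2, 2012 to November 13, 2012 is 11 days.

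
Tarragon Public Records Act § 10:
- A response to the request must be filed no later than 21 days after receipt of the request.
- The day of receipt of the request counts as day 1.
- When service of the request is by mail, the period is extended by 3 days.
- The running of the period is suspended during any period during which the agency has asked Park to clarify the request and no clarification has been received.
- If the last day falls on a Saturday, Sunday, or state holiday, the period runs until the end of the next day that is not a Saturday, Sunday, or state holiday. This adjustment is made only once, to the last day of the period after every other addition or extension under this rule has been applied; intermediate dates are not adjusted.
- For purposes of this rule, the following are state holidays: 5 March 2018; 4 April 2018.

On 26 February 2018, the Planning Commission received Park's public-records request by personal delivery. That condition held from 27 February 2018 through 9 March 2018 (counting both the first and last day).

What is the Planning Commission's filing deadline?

Counting 26 February 2018 as day 1, day 21 is March 18, 2018.
Service was not by mail, so no mail extension applies.
From February 27, 2018 through March 9, 2018 inclusive is 11 days; tolling adds 11 days: March 18, 2018 + 11 days = March 29, 2018.
March 29, 2018 is a Thursday and not a state holiday, so no extension applies.

March 29, 2018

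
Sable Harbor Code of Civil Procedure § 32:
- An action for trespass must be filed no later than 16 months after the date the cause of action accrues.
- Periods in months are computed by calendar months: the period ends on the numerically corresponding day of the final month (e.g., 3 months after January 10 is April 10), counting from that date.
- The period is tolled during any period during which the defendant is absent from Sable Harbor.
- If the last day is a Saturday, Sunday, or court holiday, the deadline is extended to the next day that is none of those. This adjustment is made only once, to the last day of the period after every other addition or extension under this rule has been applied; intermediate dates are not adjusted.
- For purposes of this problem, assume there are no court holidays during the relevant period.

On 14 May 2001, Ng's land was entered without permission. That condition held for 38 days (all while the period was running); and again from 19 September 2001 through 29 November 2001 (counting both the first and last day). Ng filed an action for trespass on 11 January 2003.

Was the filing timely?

16 months after 14 May 2001 is September 14, 2002.
Tolling adds 38 days: September 14, 2002 + 38 days = October 22, 2002.
From September 19, 2001 through November 29, 2001 inclusive is 72 days; tolling adds 72 days: October 22, 2002 + 72 days = January 2, 2003.
January 2, 2003 is a Thursday and not a court holiday, so no extension applies.
The deadline is January 2, 2003; the filing on January 11, 2003 is after that date.

No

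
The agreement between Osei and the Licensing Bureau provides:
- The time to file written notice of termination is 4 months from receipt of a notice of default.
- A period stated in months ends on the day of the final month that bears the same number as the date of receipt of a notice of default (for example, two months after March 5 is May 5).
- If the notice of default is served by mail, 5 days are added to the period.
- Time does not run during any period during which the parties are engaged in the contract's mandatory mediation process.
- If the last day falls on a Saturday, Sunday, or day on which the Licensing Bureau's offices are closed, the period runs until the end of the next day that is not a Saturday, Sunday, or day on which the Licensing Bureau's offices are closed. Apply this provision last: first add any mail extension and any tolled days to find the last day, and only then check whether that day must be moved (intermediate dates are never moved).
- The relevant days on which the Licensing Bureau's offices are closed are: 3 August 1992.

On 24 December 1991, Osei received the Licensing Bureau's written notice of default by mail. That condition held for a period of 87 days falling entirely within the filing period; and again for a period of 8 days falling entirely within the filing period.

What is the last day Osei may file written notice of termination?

4 months after 24 December 1991 is April 24, 1992.
Service was by mail, adding 5 days: April 24, 1992 + 5 days = April 29, 1992.
Tolling adds 87 days: April 29, 1992 + 87 days = July 25, 1992.
Tolling adds 8 days: July 25, 1992 + 8 days = August 2, 1992.
August 2, 1992 is Sunday; August 3, 1992 is a listed holiday. The next qualifying day is August 4, 1992.

August 4, 1992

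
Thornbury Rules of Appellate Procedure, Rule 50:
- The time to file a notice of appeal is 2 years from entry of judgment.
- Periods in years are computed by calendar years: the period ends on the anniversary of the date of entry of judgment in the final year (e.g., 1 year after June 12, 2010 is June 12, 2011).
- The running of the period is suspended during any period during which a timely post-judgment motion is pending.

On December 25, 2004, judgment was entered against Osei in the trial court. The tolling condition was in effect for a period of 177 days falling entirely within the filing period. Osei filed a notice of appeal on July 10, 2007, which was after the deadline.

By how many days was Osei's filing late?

20 days

2 years after December 25, 2004 is December 25, 2006.
Tolling adds 177 days: December 25, 2006 + 177 days = June 20, 2007.
The deadline is June 20, 2007; from June 20, 2007 to July 10, 2007 is 20 days.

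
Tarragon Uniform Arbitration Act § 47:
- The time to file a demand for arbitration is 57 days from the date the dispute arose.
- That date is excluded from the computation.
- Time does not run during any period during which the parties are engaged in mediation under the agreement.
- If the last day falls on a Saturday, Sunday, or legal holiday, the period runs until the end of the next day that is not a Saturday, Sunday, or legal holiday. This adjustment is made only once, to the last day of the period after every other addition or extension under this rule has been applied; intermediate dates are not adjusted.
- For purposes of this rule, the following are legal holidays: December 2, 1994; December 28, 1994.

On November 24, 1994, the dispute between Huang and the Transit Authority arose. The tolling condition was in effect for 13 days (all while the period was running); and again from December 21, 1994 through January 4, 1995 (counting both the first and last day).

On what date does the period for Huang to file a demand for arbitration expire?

57 days after November 24, 1994 is January 20, 1995.
Tolling adds 13 days: January 20, 1995 + 13 days = February 2, 1995.
From December 21, 1994 through January 4, 1995 inclusive is 15 days; tolling adds 15 days: February 2, 1995 + 15 days = February 17, 1995.
February 17, 1995 is a Friday and not a legal holiday, so no extension applies.

February 17, 1995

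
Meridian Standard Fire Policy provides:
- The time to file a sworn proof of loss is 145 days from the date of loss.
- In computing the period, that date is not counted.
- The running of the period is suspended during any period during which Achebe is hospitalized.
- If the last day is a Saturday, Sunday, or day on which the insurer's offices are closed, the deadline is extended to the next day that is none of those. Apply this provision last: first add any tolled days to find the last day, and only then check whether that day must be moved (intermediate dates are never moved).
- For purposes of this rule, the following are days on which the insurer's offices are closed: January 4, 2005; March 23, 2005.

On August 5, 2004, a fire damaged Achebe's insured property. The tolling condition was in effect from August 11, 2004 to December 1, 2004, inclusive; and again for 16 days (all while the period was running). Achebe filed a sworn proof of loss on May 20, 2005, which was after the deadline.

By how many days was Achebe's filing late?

145 days after August 5, 2004 is December 28, 2004.
From August 11, 2004 through December 1, 2004 inclusive is 113 days; tolling adds 113 days: December 28, 2004 + 113 days = April 20, 2005.
Tolling adds 16 days: April 20, 2005 + 16 days = May 6, 2005.
May 6, 2005 is a Friday and not a day on which the insurer's offices are closed, so no extension applies.
The deadline is May 6, 2005; from May 6, 2005 to May 20, 2005 is 14 days.

14 days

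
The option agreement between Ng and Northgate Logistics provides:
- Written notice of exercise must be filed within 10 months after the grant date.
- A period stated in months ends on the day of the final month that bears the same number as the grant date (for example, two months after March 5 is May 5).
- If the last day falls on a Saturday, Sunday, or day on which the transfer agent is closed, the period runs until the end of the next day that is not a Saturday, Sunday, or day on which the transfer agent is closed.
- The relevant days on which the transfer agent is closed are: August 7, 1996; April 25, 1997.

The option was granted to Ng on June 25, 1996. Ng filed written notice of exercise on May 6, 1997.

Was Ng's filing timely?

No

10 months after June 25, 1996 is April 25, 1997.
April 25, 1997 is a listed holiday; April 26, 1997 is Saturday; April 27, 1997 is Sunday. The next qualifying day is April 28, 1997.
The deadline is April 28, 1997; the filing on May 6, 1997 is after that date.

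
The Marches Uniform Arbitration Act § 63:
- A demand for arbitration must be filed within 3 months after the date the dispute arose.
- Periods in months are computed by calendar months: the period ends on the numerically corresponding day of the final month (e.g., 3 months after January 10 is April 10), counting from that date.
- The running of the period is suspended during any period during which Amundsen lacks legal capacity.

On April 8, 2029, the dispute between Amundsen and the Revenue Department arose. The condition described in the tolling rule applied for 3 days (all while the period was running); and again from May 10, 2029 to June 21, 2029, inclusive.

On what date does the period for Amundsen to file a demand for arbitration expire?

August 23, 2029

3 months after April 8, 2029 is July 8, 2029.
Tolling adds 3 days: July 8, 2029 + 3 days = July 11, 2029.
From May 10, 2029 through June 21, 2029 inclusive is 43 days; tolling adds 43 days: July 11, 2029 + 43 days = August 23, 2029.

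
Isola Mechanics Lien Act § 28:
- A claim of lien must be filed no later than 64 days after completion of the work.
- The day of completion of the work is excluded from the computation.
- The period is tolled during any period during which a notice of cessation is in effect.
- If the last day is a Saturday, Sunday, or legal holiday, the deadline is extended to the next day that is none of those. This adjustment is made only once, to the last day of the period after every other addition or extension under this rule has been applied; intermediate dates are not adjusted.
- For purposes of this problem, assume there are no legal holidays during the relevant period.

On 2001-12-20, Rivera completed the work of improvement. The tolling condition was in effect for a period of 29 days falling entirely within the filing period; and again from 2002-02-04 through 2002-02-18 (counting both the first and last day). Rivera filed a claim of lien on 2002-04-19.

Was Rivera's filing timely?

64 days after 2001-12-20 is February 22, 2002.
Tolling adds 29 days: February 22, 2002 + 29 days = March 23, 2002.
From February 4, 2002 through February 18, 2002 inclusive is 15 days; tolling adds 15 days: March 23, 2002 + 15 days = April 7, 2002.
April 7, 2002 is Sunday. The next qualifying day is April 8, 2002.
The deadline is April 8, 2002; the filing on April 19, 2002 is after that date.

No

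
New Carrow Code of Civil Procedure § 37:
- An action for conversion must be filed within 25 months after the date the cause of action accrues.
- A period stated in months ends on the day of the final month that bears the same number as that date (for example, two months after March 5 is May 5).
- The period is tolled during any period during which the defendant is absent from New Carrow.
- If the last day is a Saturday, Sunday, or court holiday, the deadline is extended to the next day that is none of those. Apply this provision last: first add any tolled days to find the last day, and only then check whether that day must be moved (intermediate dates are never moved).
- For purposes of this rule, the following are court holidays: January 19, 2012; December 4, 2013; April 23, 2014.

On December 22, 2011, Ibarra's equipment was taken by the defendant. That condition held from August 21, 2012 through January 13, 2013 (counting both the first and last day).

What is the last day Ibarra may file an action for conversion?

June 17, 2014

25 months after December 22, 2011 is January 22, 2014.
From August 21, 2012 through January 13, 2013 inclusive is 146 days; tolling adds 146 days: January 22, 2014 + 146 days = June 17, 2014.
June 17, 2014 is a Tuesday and not a court holiday, so no extension applies.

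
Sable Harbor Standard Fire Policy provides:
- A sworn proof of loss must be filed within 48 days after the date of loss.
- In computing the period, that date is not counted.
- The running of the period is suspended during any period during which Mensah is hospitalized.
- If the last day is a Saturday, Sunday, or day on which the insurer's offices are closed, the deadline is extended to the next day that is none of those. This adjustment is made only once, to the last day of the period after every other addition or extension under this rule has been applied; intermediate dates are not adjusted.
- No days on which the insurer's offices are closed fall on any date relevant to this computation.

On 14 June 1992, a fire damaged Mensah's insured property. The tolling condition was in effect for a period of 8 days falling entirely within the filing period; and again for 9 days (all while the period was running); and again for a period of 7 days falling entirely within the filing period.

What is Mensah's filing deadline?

August 25, 1992

48 days after 14 June 1992 is August 1, 1992.
Tolling adds 8 days: August 1, 1992 + 8 days = August 9, 1992.
Tolling adds 9 days: August 9, 1992 + 9 days = August 18, 1992.
Tolling adds 7 days: August 18, 1992 + 7 days = August 25, 1992.
August 25, 1992 is a Tuesday and not a day on which the insurer's offices are closed, so no extension applies.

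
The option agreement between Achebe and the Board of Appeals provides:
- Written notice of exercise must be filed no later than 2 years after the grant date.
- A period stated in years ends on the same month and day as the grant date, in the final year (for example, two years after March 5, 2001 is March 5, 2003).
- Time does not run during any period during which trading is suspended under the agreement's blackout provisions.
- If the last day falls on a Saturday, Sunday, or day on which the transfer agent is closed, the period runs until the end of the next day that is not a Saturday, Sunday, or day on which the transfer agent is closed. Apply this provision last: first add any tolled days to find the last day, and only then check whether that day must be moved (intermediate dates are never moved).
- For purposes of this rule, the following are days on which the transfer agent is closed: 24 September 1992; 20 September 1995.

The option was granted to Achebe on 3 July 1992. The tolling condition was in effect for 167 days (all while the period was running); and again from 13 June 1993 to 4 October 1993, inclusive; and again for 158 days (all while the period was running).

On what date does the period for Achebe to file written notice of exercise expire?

2 years after 3 July 1992 is July 3, 1994.
Tolling adds 167 days: July 3, 1994 + 167 days = December 17, 1994.
From June 13, 1993 through October 4, 1993 inclusive is 114 days; tolling adds 114 days: December 17, 1994 + 114 days = April 10, 1995.
Tolling adds 158 days: April 10, 1995 + 158 days = September 15, 1995.
September 15, 1995 is a Friday and not a day on which the transfer agent is closed, so no extension applies.

September 15, 1995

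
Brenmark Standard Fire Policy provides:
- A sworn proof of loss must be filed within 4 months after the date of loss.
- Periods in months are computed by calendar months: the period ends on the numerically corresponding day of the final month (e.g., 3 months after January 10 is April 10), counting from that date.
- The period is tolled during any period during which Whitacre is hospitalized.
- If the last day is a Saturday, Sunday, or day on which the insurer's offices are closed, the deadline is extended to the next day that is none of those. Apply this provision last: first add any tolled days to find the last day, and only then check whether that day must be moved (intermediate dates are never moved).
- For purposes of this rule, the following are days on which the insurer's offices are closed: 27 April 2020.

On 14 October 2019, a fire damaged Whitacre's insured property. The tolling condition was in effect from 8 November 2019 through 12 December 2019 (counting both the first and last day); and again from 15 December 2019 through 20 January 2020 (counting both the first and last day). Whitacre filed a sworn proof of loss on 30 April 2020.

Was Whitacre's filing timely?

No

4 months after 14 October 2019 is February 14, 2020.
From November 8, 2019 through December 12, 2019 inclusive is 35 days; tolling adds 35 days: February 14, 2020 + 35 days = March 20, 2020.
From December 15, 2019 through January 20, 2020 inclusive is 37 days; tolling adds 37 days: March 20, 2020 + 37 days = April 26, 2020.
April 26, 2020 is Sunday; April 27, 2020 is a listed holiday. The next qualifying day is April 28, 2020.
The deadline is April 28, 2020; the filing on April 30, 2020 is after that date.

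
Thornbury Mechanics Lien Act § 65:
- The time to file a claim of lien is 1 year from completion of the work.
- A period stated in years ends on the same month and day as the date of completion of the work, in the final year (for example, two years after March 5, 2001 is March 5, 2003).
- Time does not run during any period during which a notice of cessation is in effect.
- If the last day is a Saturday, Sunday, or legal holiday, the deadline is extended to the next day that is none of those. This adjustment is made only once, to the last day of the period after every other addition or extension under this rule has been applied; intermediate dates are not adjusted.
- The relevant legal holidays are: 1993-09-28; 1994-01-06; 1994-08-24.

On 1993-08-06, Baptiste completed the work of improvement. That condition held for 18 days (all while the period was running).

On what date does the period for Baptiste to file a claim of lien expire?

August 25, 1994

1 year after 1993-08-06 is August 6, 1994.
Tolling adds 18 days: August 6, 1994 + 18 days = August 24, 1994.
August 24, 1994 is a listed holiday. The next qualifying day is August 25, 1994.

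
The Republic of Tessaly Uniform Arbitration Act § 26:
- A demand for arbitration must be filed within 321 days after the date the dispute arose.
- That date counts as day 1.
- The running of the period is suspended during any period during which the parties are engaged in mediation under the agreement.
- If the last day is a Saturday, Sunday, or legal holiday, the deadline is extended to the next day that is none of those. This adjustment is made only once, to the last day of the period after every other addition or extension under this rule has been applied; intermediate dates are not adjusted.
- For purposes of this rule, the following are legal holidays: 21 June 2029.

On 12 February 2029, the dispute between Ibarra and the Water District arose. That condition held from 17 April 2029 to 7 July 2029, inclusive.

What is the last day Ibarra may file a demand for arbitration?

March 21, 2030

Counting 12 February 2029 as day 1, day 321 is December 29, 2029.
From April 17, 2029 through July 7, 2029 inclusive is 82 days; tolling adds 82 days: December 29, 2029 + 82 days = March 21, 2030.
March 21, 2030 is a Thursday and not a legal holiday, so no extension applies.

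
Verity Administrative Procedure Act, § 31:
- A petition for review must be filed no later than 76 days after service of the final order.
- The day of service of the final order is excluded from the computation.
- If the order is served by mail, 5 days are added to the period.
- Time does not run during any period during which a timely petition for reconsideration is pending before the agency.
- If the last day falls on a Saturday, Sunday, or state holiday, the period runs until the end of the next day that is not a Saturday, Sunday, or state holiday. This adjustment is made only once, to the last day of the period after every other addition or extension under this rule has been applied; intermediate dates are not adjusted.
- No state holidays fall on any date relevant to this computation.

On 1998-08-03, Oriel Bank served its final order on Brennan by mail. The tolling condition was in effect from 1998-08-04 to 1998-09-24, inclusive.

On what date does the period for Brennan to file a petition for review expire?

December 14, 1998

76 days after 1998-08-03 is October 18, 1998.
Service was by mail, adding 5 days: October 18, 1998 + 5 days = October 23, 1998.
From August 4, 1998 through September 24, 1998 inclusive is 52 days; tolling adds 52 days: October 23, 1998 + 52 days = December 14, 1998.
December 14, 1998 is a Monday and not a state holiday, so no extension applies.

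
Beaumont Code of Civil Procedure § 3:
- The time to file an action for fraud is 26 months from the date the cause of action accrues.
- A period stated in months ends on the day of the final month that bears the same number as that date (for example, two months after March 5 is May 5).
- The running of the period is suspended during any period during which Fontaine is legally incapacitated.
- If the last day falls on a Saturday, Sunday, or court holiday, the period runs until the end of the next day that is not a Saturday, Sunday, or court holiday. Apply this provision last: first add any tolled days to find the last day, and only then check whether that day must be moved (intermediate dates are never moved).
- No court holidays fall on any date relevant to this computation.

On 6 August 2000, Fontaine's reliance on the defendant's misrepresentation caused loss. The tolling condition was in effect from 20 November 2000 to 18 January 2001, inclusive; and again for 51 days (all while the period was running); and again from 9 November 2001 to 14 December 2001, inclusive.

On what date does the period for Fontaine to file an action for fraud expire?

March 3, 2003

26 months after 6 August 2000 is October 6, 2002.
From November 20, 2000 through January 18, 2001 inclusive is 60 days; tolling adds 60 days: October 6, 2002 + 60 days = December 5, 2002.
Tolling adds 51 days: December 5, 2002 + 51 days = January 25, 2003.
From November 9, 2001 through December 14, 2001 inclusive is 36 days; tolling adds 36 days: January 25, 2003 + 36 days = March 2, 2003.
March 2, 2003 is Sunday. The next qualifying day is March 3, 2003.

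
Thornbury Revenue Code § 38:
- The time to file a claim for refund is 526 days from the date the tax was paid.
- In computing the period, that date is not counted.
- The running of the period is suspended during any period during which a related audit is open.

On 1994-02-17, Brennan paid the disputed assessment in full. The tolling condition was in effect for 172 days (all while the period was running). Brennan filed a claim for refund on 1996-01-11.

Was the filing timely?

526 days after 1994-02-17 is July 28, 1995.
Tolling adds 172 days: July 28, 1995 + 172 days = January 16, 1996.
The deadline is January 16, 1996; the filing on January 11, 1996 is on or before that date.

Yes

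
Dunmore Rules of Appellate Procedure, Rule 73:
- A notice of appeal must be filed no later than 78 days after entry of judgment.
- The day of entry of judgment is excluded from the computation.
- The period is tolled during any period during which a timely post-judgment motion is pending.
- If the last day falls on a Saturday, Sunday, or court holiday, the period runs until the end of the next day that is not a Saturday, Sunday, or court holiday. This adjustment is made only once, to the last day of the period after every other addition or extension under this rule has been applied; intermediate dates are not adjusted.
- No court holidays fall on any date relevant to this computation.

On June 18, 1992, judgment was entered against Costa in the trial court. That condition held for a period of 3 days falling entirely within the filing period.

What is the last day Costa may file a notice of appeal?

September 7, 1992

78 days after June 18, 1992 is September 4, 1992.
Tolling adds 3 days: September 4, 1992 + 3 days = September 7, 1992.
September 7, 1992 is a Monday and not a court holiday, so no extension applies.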